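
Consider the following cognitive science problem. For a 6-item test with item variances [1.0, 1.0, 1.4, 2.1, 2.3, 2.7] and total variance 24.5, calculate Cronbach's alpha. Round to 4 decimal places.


alpha = (k/(k-1)) * (1 - sum(s_i^2)/s_total^2)
sum(item variances) = 10.5
k/(k-1) = 6/5 = 1.2
1 - 10.5/24.5 = 1 - 0.428571 = 0.571429
alpha = 1.2 * 0.571429
= 0.6857


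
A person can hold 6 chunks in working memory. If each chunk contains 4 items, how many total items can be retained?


Total items = chunks * items_per_chunk
= 6 * 4
= 24


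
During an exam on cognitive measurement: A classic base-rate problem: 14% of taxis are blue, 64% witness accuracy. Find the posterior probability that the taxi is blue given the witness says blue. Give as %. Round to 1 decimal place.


P(blue | says blue) = P(says blue | blue)*P(blue) / [P(says blue | blue)*P(blue) + P(says blue | not blue)*P(not blue)]
Numerator = 0.64 * 0.14 = 0.0896
False identification = 0.36 * 0.86 = 0.3096
P = 0.0896 / (0.0896 + 0.3096)
= 0.0896 / 0.3992
As percentage = 22.4


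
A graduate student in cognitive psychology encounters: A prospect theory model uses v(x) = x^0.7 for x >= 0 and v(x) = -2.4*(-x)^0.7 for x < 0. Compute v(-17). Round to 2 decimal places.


Since x = -17 < 0, use v(x) = -lambda*(-x)^alpha
(-x) = 17
17^0.7 = 7.2663
v(-17) = -2.4 * 7.2663
= -17.44


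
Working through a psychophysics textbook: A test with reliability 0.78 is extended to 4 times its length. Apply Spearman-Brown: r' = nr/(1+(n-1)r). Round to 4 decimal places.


r_new = n*r / (1 + (n-1)*r)
Numerator = 4 * 0.78 = 3.12
Denominator = 1 + 3 * 0.78 = 3.34
r_new = 3.12 / 3.34
= 0.9341


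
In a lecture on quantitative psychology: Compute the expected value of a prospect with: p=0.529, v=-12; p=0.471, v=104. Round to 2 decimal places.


EU = sum(p_i * v_i)
0.529 * -12 = -6.348
0.471 * 104 = 48.984
EU = -6.348 + 48.984
= 42.64


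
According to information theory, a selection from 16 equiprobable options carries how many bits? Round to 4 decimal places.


H = log2(n)
H = log2(16)
= 4.0000


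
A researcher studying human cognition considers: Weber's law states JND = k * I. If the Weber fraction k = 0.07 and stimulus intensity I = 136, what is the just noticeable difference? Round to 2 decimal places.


JND = k * I
JND = 0.07 * 136
= 9.52


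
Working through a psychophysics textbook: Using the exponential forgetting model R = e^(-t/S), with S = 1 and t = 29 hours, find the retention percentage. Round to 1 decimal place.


R = e^(-t/S)
-t/S = -29/1 = -29.0
R = e^(-29.0) = 0.0
Percentage = 0.0 * 100
= 0.0


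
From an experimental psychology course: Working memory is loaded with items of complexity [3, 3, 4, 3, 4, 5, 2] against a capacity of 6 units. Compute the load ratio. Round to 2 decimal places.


Total complexity = 3 + 3 + 4 + 3 + 4 + 5 + 2 = 24
Load = total / capacity = 24 / 6
= 4.00


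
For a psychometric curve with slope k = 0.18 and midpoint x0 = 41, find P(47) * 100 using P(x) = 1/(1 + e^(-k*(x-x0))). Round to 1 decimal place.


P(x) = 1/(1 + e^(-0.18*(47 - 41)))
Exponent = -0.18 * 6 = -1.08
e^(-1.08) = 0.339596
P = 1/(1 + 0.339596) = 0.746494
Percentage = 74.6


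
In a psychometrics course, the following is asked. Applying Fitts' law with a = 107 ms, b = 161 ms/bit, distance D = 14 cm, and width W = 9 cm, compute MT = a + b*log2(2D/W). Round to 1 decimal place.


MT = 107 + 161 * log2(2*14/9)
2D/W = 3.111111
log2(3.111111) = 1.6374
MT = 107 + 161 * 1.6374
= 370.6 ms


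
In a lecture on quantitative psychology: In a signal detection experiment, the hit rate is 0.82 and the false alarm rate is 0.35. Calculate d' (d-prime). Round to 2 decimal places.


d' = z(HR) - z(FAR)
z(0.82) = 0.9154
z(0.35) = -0.3853
d' = 0.9154 - -0.3853
= 1.30


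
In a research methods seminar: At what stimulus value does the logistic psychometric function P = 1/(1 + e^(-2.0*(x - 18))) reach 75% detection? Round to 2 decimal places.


At P = 0.75: 0.75 = 1/(1 + e^(-k*(x-x0)))
Solving: e^(-k*(x-x0)) = 1/3
x = x0 + ln(3)/k
ln(3) = 1.0986
x = 18 + 1.0986/2.0
= 18 + 0.5493
= 18.55


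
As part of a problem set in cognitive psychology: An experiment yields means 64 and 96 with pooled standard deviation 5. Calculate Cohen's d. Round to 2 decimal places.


Cohen's d = (M1 - M2) / S_pooled
= (64 - 96) / 5
= -32 / 5
= -6.40


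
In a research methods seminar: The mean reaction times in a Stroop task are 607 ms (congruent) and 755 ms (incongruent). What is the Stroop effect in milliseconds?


Stroop effect = RT(incongruent) - RT(congruent)
= 755 - 607
= 148 ms


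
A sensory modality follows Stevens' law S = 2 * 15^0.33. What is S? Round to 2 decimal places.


S = 2 * 15^0.33
15^0.33 = 2.4441
S = 2 * 2.4441
= 4.89


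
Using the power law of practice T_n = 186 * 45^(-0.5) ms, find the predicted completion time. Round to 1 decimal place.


T_n = 186 * 45^(-0.5)
45^(-0.5) = 0.149071
T_n = 186 * 0.149071
= 27.7 ms


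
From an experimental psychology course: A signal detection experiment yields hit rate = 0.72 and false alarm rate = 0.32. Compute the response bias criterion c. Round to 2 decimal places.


c = -0.5 * (z(HR) + z(FAR))
z(0.72) = 0.5828
z(0.32) = -0.4677
c = -0.5 * (0.5828 + -0.4677)
= -0.5 * 0.1151
= -0.06


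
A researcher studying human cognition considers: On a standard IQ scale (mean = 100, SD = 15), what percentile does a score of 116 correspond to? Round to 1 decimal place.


z = (IQ - mean) / SD
z = (116 - 100) / 15 = 1.0667
Percentile = Phi(1.0667) * 100
Phi(1.0667) = 0.856946
= 85.7


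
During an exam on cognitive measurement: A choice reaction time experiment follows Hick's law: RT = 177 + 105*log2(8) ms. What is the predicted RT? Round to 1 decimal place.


RT = 177 + 105 * log2(8)
log2(8) = 3.0
RT = 177 + 105 * 3.0
= 177 + 315.0
= 492.0 ms


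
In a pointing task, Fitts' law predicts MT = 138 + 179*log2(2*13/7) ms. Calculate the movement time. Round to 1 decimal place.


MT = 138 + 179 * log2(2*13/7)
2D/W = 3.714286
log2(3.714286) = 1.8931
MT = 138 + 179 * 1.8931
= 476.9 ms


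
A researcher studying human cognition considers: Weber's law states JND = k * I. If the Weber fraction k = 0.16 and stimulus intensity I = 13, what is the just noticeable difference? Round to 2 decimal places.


JND = k * I
JND = 0.16 * 13
= 2.08


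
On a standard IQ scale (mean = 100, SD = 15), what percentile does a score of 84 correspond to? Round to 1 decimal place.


z = (IQ - mean) / SD
z = (84 - 100) / 15 = -1.0667
Percentile = Phi(-1.0667) * 100
Phi(-1.0667) = 0.143054
= 14.3


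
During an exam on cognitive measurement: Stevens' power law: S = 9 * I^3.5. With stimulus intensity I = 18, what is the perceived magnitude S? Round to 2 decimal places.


S = 9 * 18^3.5
18^3.5 = 24743.0805
S = 9 * 24743.0805
= 222687.72


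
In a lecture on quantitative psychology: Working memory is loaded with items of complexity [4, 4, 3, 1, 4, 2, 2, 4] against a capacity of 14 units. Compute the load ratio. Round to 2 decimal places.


Total complexity = 4 + 4 + 3 + 1 + 4 + 2 + 2 + 4 = 24
Load = total / capacity = 24 / 14
= 1.71


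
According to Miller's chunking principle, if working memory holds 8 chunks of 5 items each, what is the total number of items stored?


Total items = chunks * items_per_chunk
= 8 * 5
= 40


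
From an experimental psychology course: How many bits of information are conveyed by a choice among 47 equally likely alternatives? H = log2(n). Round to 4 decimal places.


H = log2(n)
H = log2(47)
= 5.5546


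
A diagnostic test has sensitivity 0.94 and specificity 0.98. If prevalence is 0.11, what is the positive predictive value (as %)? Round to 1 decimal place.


PPV = (sens * prev) / (sens * prev + (1-spec) * (1-prev))
Numerator = 0.94 * 0.11 = 0.1034
P(positive and no disease) = (1 - spec) * (1 - prev) = (1 - 0.98) * (1 - 0.11) = 0.0178
Denominator = 0.1034 + 0.0178 = 0.1212
PPV = 0.1034 / 0.1212 = 0.853135
As percentage = 85.3


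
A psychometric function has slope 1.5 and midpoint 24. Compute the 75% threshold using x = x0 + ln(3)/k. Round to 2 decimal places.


At P = 0.75: 0.75 = 1/(1 + e^(-k*(x-x0)))
Solving: e^(-k*(x-x0)) = 1/3
x = x0 + ln(3)/k
ln(3) = 1.0986
x = 24 + 1.0986/1.5
= 24 + 0.7324
= 24.73


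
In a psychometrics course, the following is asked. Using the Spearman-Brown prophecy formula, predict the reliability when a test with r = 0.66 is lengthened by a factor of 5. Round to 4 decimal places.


r_new = n*r / (1 + (n-1)*r)
Numerator = 5 * 0.66 = 3.3
Denominator = 1 + 4 * 0.66 = 3.64
r_new = 3.3 / 3.64
= 0.9066


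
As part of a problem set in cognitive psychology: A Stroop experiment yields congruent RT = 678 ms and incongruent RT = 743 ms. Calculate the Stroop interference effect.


Stroop effect = RT(incongruent) - RT(congruent)
= 743 - 678
= 65 ms


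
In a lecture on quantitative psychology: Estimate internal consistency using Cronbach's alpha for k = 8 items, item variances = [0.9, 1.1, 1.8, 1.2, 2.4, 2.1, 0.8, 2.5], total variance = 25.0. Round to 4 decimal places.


alpha = (k/(k-1)) * (1 - sum(s_i^2)/s_total^2)
sum(item variances) = 12.8
k/(k-1) = 8/7 = 1.142857
1 - 12.8/25.0 = 1 - 0.512 = 0.488
alpha = 1.142857 * 0.488
= 0.5577


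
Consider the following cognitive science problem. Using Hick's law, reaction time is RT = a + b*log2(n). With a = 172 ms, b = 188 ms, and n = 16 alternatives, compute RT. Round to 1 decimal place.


RT = 172 + 188 * log2(16)
log2(16) = 4.0
RT = 172 + 188 * 4.0
= 172 + 752.0
= 924.0 ms


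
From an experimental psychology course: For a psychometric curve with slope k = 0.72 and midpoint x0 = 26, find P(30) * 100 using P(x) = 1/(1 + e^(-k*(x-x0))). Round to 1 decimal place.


P(x) = 1/(1 + e^(-0.72*(30 - 26)))
Exponent = -0.72 * 4 = -2.88
e^(-2.88) = 0.056135
P = 1/(1 + 0.056135) = 0.946849
Percentage = 94.7


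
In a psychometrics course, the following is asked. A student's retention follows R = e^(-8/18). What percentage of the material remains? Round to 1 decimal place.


R = e^(-t/S)
-t/S = -8/18 = -0.444444
R = e^(-0.444444) = 0.641181
Percentage = 0.641181 * 100
= 64.1


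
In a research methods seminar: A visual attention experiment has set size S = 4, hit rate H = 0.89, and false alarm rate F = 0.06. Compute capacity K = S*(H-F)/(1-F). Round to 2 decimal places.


K = S * (H - F) / (1 - F)
H - F = 0.83
1 - F = 0.94
K = 4 * 0.83 / 0.94
= 3.53


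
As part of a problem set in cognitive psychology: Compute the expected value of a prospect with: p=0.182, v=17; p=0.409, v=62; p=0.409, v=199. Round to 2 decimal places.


EU = sum(p_i * v_i)
0.182 * 17 = 3.094
0.409 * 62 = 25.358
0.409 * 199 = 81.391
EU = 3.094 + 25.358 + 81.391
= 109.84


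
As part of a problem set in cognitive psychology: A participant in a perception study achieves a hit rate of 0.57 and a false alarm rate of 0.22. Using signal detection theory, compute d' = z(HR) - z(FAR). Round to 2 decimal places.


d' = z(HR) - z(FAR)
z(0.57) = 0.1764
z(0.22) = -0.7722
d' = 0.1764 - -0.7722
= 0.95


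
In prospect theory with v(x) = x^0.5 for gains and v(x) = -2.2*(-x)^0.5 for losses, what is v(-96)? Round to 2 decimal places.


Since x = -96 < 0, use v(x) = -lambda*(-x)^alpha
(-x) = 96
96^0.5 = 9.798
v(-96) = -2.2 * 9.798
= -21.56


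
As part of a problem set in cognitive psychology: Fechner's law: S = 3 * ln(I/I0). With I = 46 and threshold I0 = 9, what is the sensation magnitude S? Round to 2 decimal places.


S = 3 * ln(46/9)
I/I0 = 5.111111
ln(5.111111) = 1.6314
S = 3 * 1.6314
= 4.89


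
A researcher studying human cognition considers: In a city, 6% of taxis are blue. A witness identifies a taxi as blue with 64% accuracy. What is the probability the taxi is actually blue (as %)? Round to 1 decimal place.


P(blue | says blue) = P(says blue | blue)*P(blue) / [P(says blue | blue)*P(blue) + P(says blue | not blue)*P(not blue)]
Numerator = 0.64 * 0.06 = 0.0384
False identification = 0.36 * 0.94 = 0.3384
P = 0.0384 / (0.0384 + 0.3384)
= 0.0384 / 0.3768
As percentage = 10.2


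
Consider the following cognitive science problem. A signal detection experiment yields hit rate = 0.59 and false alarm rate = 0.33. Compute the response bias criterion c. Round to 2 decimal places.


c = -0.5 * (z(HR) + z(FAR))
z(0.59) = 0.2275
z(0.33) = -0.4399
c = -0.5 * (0.2275 + -0.4399)
= -0.5 * -0.2124
= 0.11


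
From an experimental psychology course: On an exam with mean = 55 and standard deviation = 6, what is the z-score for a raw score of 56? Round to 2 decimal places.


z = (X - mu) / sigma
= (56 - 55) / 6
= 1 / 6
= 0.17


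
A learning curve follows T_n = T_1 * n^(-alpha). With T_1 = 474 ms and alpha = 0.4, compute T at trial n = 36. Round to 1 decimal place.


T_n = 474 * 36^(-0.4)
36^(-0.4) = 0.238495
T_n = 474 * 0.238495
= 113.0 ms


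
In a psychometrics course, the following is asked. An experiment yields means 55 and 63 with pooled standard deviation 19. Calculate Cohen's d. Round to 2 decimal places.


Cohen's d = (M1 - M2) / S_pooled
= (55 - 63) / 19
= -8 / 19
= -0.42


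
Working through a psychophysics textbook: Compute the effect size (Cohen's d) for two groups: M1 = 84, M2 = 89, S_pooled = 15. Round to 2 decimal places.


Cohen's d = (M1 - M2) / S_pooled
= (84 - 89) / 15
= -5 / 15
= -0.33


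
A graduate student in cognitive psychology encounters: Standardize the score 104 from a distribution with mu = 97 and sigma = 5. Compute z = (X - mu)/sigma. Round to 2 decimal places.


z = (X - mu) / sigma
= (104 - 97) / 5
= 7 / 5
= 1.40


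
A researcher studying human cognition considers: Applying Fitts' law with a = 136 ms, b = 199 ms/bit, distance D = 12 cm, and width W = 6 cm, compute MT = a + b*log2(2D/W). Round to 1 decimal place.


MT = 136 + 199 * log2(2*12/6)
2D/W = 4.0
log2(4.0) = 2.0
MT = 136 + 199 * 2.0
= 534.0 ms


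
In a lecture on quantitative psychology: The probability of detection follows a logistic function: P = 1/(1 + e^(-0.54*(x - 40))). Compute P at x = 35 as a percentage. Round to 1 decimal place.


P(x) = 1/(1 + e^(-0.54*(35 - 40)))
Exponent = -0.54 * -5 = 2.7
e^(2.7) = 14.879732
P = 1/(1 + 14.879732) = 0.062973
Percentage = 6.3


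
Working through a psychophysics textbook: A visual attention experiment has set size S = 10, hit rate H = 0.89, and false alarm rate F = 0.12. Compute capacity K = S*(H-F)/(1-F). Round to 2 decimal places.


K = S * (H - F) / (1 - F)
H - F = 0.77
1 - F = 0.88
K = 10 * 0.77 / 0.88
= 8.75


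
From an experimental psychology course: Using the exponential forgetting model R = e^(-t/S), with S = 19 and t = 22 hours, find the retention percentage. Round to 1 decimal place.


R = e^(-t/S)
-t/S = -22/19 = -1.157895
R = e^(-1.157895) = 0.314147
Percentage = 0.314147 * 100
= 31.4


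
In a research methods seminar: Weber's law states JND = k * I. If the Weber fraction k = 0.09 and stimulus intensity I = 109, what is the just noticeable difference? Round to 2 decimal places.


JND = k * I
JND = 0.09 * 109
= 9.81


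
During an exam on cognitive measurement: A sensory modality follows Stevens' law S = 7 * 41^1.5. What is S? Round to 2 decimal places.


S = 7 * 41^1.5
41^1.5 = 262.5281
S = 7 * 262.5281
= 1837.70


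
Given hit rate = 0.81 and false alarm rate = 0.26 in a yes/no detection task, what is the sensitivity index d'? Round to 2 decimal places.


d' = z(HR) - z(FAR)
z(0.81) = 0.8779
z(0.26) = -0.6433
d' = 0.8779 - -0.6433
= 1.52


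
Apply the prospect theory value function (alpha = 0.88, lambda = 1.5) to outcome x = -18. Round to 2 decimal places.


Since x = -18 < 0, use v(x) = -lambda*(-x)^alpha
(-x) = 18
18^0.88 = 12.7245
v(-18) = -1.5 * 12.7245
= -19.09


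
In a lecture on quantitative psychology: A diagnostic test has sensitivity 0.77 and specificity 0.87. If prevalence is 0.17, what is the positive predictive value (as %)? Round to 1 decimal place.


PPV = (sens * prev) / (sens * prev + (1-spec) * (1-prev))
Numerator = 0.77 * 0.17 = 0.1309
P(positive and no disease) = (1 - spec) * (1 - prev) = (1 - 0.87) * (1 - 0.17) = 0.1079
Denominator = 0.1309 + 0.1079 = 0.2388
PPV = 0.1309 / 0.2388 = 0.548157
As percentage = 54.8


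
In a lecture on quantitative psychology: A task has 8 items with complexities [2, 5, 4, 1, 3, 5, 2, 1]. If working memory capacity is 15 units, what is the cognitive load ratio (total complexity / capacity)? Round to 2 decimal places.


Total complexity = 2 + 5 + 4 + 1 + 3 + 5 + 2 + 1 = 23
Load = total / capacity = 23 / 15
= 1.53


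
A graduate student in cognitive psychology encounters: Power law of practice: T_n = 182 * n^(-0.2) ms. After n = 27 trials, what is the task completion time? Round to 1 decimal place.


T_n = 182 * 27^(-0.2)
27^(-0.2) = 0.517282
T_n = 182 * 0.517282
= 94.1 ms


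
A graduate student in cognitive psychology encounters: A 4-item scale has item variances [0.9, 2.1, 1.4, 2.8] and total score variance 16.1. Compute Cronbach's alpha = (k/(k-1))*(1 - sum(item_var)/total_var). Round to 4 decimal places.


alpha = (k/(k-1)) * (1 - sum(s_i^2)/s_total^2)
sum(item variances) = 7.2
k/(k-1) = 4/3 = 1.333333
1 - 7.2/16.1 = 1 - 0.447205 = 0.552795
alpha = 1.333333 * 0.552795
= 0.7371


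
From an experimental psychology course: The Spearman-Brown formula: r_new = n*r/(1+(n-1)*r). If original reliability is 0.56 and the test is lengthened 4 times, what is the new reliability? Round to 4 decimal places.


r_new = n*r / (1 + (n-1)*r)
Numerator = 4 * 0.56 = 2.24
Denominator = 1 + 3 * 0.56 = 2.68
r_new = 2.24 / 2.68
= 0.8358


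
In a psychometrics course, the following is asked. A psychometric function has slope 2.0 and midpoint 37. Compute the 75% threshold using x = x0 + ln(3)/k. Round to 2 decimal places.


At P = 0.75: 0.75 = 1/(1 + e^(-k*(x-x0)))
Solving: e^(-k*(x-x0)) = 1/3
x = x0 + ln(3)/k
ln(3) = 1.0986
x = 37 + 1.0986/2.0
= 37 + 0.5493
= 37.55


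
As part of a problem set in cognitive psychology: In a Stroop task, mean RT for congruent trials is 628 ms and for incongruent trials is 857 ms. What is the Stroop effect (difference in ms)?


Stroop effect = RT(incongruent) - RT(congruent)
= 857 - 628
= 229 ms


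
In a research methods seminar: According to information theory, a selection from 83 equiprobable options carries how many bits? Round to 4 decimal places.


H = log2(n)
H = log2(83)
= 6.3750


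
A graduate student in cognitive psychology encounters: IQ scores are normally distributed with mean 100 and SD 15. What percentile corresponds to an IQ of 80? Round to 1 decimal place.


z = (IQ - mean) / SD
z = (80 - 100) / 15 = -1.3333
Percentile = Phi(-1.3333) * 100
Phi(-1.3333) = 0.091217
= 9.1


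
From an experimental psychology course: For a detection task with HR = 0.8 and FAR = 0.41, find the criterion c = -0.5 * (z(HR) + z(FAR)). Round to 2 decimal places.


c = -0.5 * (z(HR) + z(FAR))
z(0.8) = 0.8416
z(0.41) = -0.2275
c = -0.5 * (0.8416 + -0.2275)
= -0.5 * 0.6141
= -0.31


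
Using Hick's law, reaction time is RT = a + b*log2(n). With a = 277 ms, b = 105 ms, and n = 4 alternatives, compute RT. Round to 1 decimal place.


RT = 277 + 105 * log2(4)
log2(4) = 2.0
RT = 277 + 105 * 2.0
= 277 + 210.0
= 487.0 ms


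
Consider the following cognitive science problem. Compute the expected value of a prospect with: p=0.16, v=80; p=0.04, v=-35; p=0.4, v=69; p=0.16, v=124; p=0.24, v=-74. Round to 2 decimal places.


EU = sum(p_i * v_i)
0.16 * 80 = 12.8
0.04 * -35 = -1.4
0.4 * 69 = 27.6
0.16 * 124 = 19.84
0.24 * -74 = -17.76
EU = 12.8 + -1.4 + 27.6 + 19.84 + -17.76
= 41.08


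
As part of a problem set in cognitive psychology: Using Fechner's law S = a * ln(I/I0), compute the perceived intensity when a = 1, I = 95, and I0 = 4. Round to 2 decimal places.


S = 1 * ln(95/4)
I/I0 = 23.75
ln(23.75) = 3.1676
S = 1 * 3.1676
= 3.17


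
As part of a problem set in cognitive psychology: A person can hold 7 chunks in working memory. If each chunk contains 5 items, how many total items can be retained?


Total items = chunks * items_per_chunk
= 7 * 5
= 35


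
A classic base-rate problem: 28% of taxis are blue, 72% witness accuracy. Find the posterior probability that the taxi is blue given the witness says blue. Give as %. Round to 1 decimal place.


P(blue | says blue) = P(says blue | blue)*P(blue) / [P(says blue | blue)*P(blue) + P(says blue | not blue)*P(not blue)]
Numerator = 0.72 * 0.28 = 0.2016
False identification = 0.28 * 0.72 = 0.2016
P = 0.2016 / (0.2016 + 0.2016)
= 0.2016 / 0.4032
As percentage = 50.0


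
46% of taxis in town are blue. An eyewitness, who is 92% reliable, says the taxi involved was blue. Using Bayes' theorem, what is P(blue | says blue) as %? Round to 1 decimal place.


P(blue | says blue) = P(says blue | blue)*P(blue) / [P(says blue | blue)*P(blue) + P(says blue | not blue)*P(not blue)]
Numerator = 0.92 * 0.46 = 0.4232
False identification = 0.08 * 0.54 = 0.0432
P = 0.4232 / (0.4232 + 0.0432)
= 0.4232 / 0.4664
As percentage = 90.7


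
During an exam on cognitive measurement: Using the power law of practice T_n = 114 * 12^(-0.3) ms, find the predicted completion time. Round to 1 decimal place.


T_n = 114 * 12^(-0.3)
12^(-0.3) = 0.47451
T_n = 114 * 0.47451
= 54.1 ms


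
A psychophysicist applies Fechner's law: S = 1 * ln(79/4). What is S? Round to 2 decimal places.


S = 1 * ln(79/4)
I/I0 = 19.75
ln(19.75) = 2.9832
S = 1 * 2.9832
= 2.98


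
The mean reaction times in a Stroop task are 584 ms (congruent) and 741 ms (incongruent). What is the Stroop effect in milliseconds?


Stroop effect = RT(incongruent) - RT(congruent)
= 741 - 584
= 157 ms


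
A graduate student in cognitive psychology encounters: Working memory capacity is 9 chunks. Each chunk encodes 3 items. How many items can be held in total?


Total items = chunks * items_per_chunk
= 9 * 3
= 27


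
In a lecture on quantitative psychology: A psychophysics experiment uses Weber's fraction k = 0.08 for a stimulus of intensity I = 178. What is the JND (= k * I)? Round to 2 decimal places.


JND = k * I
JND = 0.08 * 178
= 14.24


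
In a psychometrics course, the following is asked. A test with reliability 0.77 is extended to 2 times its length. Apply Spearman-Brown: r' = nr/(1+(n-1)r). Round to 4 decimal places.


r_new = n*r / (1 + (n-1)*r)
Numerator = 2 * 0.77 = 1.54
Denominator = 1 + 1 * 0.77 = 1.77
r_new = 1.54 / 1.77
= 0.8701


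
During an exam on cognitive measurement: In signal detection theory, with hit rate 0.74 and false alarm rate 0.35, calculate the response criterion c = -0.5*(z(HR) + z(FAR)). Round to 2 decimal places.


c = -0.5 * (z(HR) + z(FAR))
z(0.74) = 0.6433
z(0.35) = -0.3853
c = -0.5 * (0.6433 + -0.3853)
= -0.5 * 0.258
= -0.13


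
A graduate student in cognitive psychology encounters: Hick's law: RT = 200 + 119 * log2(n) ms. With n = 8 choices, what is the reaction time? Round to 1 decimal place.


RT = 200 + 119 * log2(8)
log2(8) = 3.0
RT = 200 + 119 * 3.0
= 200 + 357.0
= 557.0 ms


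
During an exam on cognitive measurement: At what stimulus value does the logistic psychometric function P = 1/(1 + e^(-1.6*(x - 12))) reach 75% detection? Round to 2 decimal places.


At P = 0.75: 0.75 = 1/(1 + e^(-k*(x-x0)))
Solving: e^(-k*(x-x0)) = 1/3
x = x0 + ln(3)/k
ln(3) = 1.0986
x = 12 + 1.0986/1.6
= 12 + 0.6866
= 12.69


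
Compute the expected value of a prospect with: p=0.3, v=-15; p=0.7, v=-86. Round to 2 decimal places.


EU = sum(p_i * v_i)
0.3 * -15 = -4.5
0.7 * -86 = -60.2
EU = -4.5 + -60.2
= -64.70


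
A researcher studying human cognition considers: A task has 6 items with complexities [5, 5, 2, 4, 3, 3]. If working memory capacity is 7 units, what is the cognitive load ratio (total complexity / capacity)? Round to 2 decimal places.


Total complexity = 5 + 5 + 2 + 4 + 3 + 3 = 22
Load = total / capacity = 22 / 7
= 3.14


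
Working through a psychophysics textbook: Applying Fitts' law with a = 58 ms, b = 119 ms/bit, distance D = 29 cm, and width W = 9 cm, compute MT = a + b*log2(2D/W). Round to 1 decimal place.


MT = 58 + 119 * log2(2*29/9)
2D/W = 6.444444
log2(6.444444) = 2.6881
MT = 58 + 119 * 2.6881
= 377.9 ms


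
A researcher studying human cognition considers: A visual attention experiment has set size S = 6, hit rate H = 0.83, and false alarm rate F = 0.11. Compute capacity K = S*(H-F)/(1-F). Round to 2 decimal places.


K = S * (H - F) / (1 - F)
H - F = 0.72
1 - F = 0.89
K = 6 * 0.72 / 0.89
= 4.85


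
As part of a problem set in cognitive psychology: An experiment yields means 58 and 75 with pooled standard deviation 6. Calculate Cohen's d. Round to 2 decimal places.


Cohen's d = (M1 - M2) / S_pooled
= (58 - 75) / 6
= -17 / 6
= -2.83


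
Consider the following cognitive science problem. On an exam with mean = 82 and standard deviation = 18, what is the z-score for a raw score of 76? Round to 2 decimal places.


z = (X - mu) / sigma
= (76 - 82) / 18
= -6 / 18
= -0.33


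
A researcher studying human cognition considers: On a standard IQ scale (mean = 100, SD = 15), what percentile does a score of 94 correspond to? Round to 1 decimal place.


z = (IQ - mean) / SD
z = (94 - 100) / 15 = -0.4
Percentile = Phi(-0.4) * 100
Phi(-0.4) = 0.344578
= 34.5


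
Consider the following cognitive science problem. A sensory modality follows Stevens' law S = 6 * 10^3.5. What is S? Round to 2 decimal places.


S = 6 * 10^3.5
10^3.5 = 3162.2777
S = 6 * 3162.2777
= 18973.67


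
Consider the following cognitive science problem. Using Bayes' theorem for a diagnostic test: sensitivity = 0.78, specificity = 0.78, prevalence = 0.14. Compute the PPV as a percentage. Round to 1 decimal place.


PPV = (sens * prev) / (sens * prev + (1-spec) * (1-prev))
Numerator = 0.78 * 0.14 = 0.1092
P(positive and no disease) = (1 - spec) * (1 - prev) = (1 - 0.78) * (1 - 0.14) = 0.1892
Denominator = 0.1092 + 0.1892 = 0.2984
PPV = 0.1092 / 0.2984 = 0.365952
As percentage = 36.6


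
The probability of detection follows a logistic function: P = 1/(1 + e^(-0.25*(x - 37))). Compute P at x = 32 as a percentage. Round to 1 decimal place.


P(x) = 1/(1 + e^(-0.25*(32 - 37)))
Exponent = -0.25 * -5 = 1.25
e^(1.25) = 3.490343
P = 1/(1 + 3.490343) = 0.2227
Percentage = 22.3


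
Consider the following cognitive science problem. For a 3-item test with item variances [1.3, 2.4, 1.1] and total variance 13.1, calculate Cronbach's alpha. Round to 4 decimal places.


alpha = (k/(k-1)) * (1 - sum(s_i^2)/s_total^2)
sum(item variances) = 4.8
k/(k-1) = 3/2 = 1.5
1 - 4.8/13.1 = 1 - 0.366412 = 0.633588
alpha = 1.5 * 0.633588
= 0.9504


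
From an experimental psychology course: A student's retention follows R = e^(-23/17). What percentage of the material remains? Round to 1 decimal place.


R = e^(-t/S)
-t/S = -23/17 = -1.352941
R = e^(-1.352941) = 0.258479
Percentage = 0.258479 * 100
= 25.8


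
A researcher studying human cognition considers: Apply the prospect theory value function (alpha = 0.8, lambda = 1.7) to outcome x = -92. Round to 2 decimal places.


Since x = -92 < 0, use v(x) = -lambda*(-x)^alpha
(-x) = 92
92^0.8 = 37.2418
v(-92) = -1.7 * 37.2418
= -63.31


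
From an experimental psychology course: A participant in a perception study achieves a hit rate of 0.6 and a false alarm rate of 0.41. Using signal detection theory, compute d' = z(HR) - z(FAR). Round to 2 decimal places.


d' = z(HR) - z(FAR)
z(0.6) = 0.2533
z(0.41) = -0.2275
d' = 0.2533 - -0.2275
= 0.48


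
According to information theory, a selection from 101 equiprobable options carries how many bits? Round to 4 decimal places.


H = log2(n)
H = log2(101)
= 6.6582


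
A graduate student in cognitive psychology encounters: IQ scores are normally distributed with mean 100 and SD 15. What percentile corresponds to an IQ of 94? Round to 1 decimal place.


z = (IQ - mean) / SD
z = (94 - 100) / 15 = -0.4
Percentile = Phi(-0.4) * 100
Phi(-0.4) = 0.344578
= 34.5


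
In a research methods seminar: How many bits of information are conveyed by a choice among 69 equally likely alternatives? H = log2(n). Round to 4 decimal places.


H = log2(n)
H = log2(69)
= 6.1085


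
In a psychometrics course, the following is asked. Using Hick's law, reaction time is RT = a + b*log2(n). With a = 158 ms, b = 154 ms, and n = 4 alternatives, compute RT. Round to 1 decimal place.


RT = 158 + 154 * log2(4)
log2(4) = 2.0
RT = 158 + 154 * 2.0
= 158 + 308.0
= 466.0 ms


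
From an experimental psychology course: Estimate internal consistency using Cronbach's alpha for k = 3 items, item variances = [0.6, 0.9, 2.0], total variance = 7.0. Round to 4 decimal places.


alpha = (k/(k-1)) * (1 - sum(s_i^2)/s_total^2)
sum(item variances) = 3.5
k/(k-1) = 3/2 = 1.5
1 - 3.5/7.0 = 1 - 0.5 = 0.5
alpha = 1.5 * 0.5
= 0.7500


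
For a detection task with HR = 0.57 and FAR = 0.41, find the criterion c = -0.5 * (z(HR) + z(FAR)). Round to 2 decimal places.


c = -0.5 * (z(HR) + z(FAR))
z(0.57) = 0.1764
z(0.41) = -0.2275
c = -0.5 * (0.1764 + -0.2275)
= -0.5 * -0.0511
= 0.03


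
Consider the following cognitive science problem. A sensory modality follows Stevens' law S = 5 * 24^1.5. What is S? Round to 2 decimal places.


S = 5 * 24^1.5
24^1.5 = 117.5755
S = 5 * 117.5755
= 587.88


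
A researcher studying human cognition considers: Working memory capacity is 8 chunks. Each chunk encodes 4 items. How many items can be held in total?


Total items = chunks * items_per_chunk
= 8 * 4
= 32


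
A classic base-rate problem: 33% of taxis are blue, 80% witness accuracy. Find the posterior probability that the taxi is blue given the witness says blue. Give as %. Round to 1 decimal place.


P(blue | says blue) = P(says blue | blue)*P(blue) / [P(says blue | blue)*P(blue) + P(says blue | not blue)*P(not blue)]
Numerator = 0.8 * 0.33 = 0.264
False identification = 0.2 * 0.67 = 0.134
P = 0.264 / (0.264 + 0.134)
= 0.264 / 0.398
As percentage = 66.3


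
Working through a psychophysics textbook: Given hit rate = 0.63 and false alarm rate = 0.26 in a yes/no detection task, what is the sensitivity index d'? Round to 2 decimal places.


d' = z(HR) - z(FAR)
z(0.63) = 0.3319
z(0.26) = -0.6433
d' = 0.3319 - -0.6433
= 0.98


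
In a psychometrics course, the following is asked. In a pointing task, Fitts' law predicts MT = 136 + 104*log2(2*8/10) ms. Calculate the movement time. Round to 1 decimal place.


MT = 136 + 104 * log2(2*8/10)
2D/W = 1.6
log2(1.6) = 0.6781
MT = 136 + 104 * 0.6781
= 206.5 ms


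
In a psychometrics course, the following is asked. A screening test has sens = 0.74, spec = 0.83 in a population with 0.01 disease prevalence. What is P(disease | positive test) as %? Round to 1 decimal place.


PPV = (sens * prev) / (sens * prev + (1-spec) * (1-prev))
Numerator = 0.74 * 0.01 = 0.0074
P(positive and no disease) = (1 - spec) * (1 - prev) = (1 - 0.83) * (1 - 0.01) = 0.1683
Denominator = 0.0074 + 0.1683 = 0.1757
PPV = 0.0074 / 0.1757 = 0.042117
As percentage = 4.2


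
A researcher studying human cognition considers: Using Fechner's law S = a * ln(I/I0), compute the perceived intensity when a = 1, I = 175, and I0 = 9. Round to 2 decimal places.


S = 1 * ln(175/9)
I/I0 = 19.444444
ln(19.444444) = 2.9676
S = 1 * 2.9676
= 2.97


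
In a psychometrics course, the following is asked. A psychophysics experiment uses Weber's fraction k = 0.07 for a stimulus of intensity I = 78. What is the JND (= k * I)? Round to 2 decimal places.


JND = k * I
JND = 0.07 * 78
= 5.46


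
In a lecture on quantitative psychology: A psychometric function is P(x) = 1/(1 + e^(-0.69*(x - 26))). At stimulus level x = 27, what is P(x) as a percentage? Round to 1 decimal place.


P(x) = 1/(1 + e^(-0.69*(27 - 26)))
Exponent = -0.69 * 1 = -0.69
e^(-0.69) = 0.501576
P = 1/(1 + 0.501576) = 0.665967
Percentage = 66.6


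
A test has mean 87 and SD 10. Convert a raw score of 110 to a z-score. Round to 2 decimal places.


z = (X - mu) / sigma
= (110 - 87) / 10
= 23 / 10
= 2.30


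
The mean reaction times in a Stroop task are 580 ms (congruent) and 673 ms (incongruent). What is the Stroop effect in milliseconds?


Stroop effect = RT(incongruent) - RT(congruent)
= 673 - 580
= 93 ms


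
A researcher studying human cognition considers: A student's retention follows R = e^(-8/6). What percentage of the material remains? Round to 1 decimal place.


R = e^(-t/S)
-t/S = -8/6 = -1.333333
R = e^(-1.333333) = 0.263597
Percentage = 0.263597 * 100
= 26.4


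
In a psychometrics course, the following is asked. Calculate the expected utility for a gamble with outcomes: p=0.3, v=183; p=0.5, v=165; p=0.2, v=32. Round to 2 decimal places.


EU = sum(p_i * v_i)
0.3 * 183 = 54.9
0.5 * 165 = 82.5
0.2 * 32 = 6.4
EU = 54.9 + 82.5 + 6.4
= 143.80


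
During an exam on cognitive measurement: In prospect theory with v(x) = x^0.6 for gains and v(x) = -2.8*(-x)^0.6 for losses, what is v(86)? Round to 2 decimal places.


Since x = 86 >= 0, use v(x) = x^0.6
86^0.6 = 14.4777
v(86) = 14.48


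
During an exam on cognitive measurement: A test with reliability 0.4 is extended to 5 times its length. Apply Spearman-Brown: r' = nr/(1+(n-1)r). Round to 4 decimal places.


r_new = n*r / (1 + (n-1)*r)
Numerator = 5 * 0.4 = 2.0
Denominator = 1 + 4 * 0.4 = 2.6
r_new = 2.0 / 2.6
= 0.7692


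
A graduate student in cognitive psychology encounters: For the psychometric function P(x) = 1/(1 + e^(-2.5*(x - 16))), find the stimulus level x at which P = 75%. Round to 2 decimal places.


At P = 0.75: 0.75 = 1/(1 + e^(-k*(x-x0)))
Solving: e^(-k*(x-x0)) = 1/3
x = x0 + ln(3)/k
ln(3) = 1.0986
x = 16 + 1.0986/2.5
= 16 + 0.4394
= 16.44


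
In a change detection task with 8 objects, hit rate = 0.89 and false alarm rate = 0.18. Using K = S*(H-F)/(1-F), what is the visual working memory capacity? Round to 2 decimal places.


K = S * (H - F) / (1 - F)
H - F = 0.71
1 - F = 0.82
K = 8 * 0.71 / 0.82
= 6.93


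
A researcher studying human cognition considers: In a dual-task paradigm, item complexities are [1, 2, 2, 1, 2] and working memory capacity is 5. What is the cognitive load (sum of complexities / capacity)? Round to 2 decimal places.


Total complexity = 1 + 2 + 2 + 1 + 2 = 8
Load = total / capacity = 8 / 5
= 1.60


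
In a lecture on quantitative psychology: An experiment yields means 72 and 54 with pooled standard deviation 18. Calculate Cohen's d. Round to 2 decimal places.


Cohen's d = (M1 - M2) / S_pooled
= (72 - 54) / 18
= 18 / 18
= 1.00


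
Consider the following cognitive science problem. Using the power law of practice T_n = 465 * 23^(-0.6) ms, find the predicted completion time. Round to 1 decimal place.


T_n = 465 * 23^(-0.6)
23^(-0.6) = 0.152392
T_n = 465 * 0.152392
= 70.9 ms


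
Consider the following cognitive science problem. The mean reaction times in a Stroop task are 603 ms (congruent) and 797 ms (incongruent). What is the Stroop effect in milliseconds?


Stroop effect = RT(incongruent) - RT(congruent)
= 797 - 603
= 194 ms


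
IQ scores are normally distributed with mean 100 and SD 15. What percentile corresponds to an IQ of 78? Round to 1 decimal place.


z = (IQ - mean) / SD
z = (78 - 100) / 15 = -1.4667
Percentile = Phi(-1.4667) * 100
Phi(-1.4667) = 0.071229
= 7.1


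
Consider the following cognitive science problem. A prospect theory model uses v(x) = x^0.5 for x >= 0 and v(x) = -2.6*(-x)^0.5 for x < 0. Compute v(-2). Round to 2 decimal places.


Since x = -2 < 0, use v(x) = -lambda*(-x)^alpha
(-x) = 2
2^0.5 = 1.4142
v(-2) = -2.6 * 1.4142
= -3.68


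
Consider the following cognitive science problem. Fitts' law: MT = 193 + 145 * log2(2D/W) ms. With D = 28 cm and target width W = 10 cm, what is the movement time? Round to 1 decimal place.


MT = 193 + 145 * log2(2*28/10)
2D/W = 5.6
log2(5.6) = 2.4854
MT = 193 + 145 * 2.4854
= 553.4 ms


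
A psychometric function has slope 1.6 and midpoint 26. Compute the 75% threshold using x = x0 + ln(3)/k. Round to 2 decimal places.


At P = 0.75: 0.75 = 1/(1 + e^(-k*(x-x0)))
Solving: e^(-k*(x-x0)) = 1/3
x = x0 + ln(3)/k
ln(3) = 1.0986
x = 26 + 1.0986/1.6
= 26 + 0.6866
= 26.69


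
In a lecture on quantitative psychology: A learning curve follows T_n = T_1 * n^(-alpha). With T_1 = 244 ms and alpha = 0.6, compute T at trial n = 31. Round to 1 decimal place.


T_n = 244 * 31^(-0.6)
31^(-0.6) = 0.127404
T_n = 244 * 0.127404
= 31.1 ms


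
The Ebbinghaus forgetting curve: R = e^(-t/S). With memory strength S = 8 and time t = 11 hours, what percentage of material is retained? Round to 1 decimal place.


R = e^(-t/S)
-t/S = -11/8 = -1.375
R = e^(-1.375) = 0.25284
Percentage = 0.25284 * 100
= 25.3


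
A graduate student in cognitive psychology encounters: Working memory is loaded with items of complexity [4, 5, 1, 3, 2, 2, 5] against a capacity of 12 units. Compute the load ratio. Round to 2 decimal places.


Total complexity = 4 + 5 + 1 + 3 + 2 + 2 + 5 = 22
Load = total / capacity = 22 / 12
= 1.83


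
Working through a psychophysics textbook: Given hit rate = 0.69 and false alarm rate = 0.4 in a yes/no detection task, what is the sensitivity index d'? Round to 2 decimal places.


d' = z(HR) - z(FAR)
z(0.69) = 0.4959
z(0.4) = -0.2533
d' = 0.4959 - -0.2533
= 0.75


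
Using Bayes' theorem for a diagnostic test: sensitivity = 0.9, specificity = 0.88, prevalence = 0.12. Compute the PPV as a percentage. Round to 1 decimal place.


PPV = (sens * prev) / (sens * prev + (1-spec) * (1-prev))
Numerator = 0.9 * 0.12 = 0.108
P(positive and no disease) = (1 - spec) * (1 - prev) = (1 - 0.88) * (1 - 0.12) = 0.1056
Denominator = 0.108 + 0.1056 = 0.2136
PPV = 0.108 / 0.2136 = 0.505618
As percentage = 50.6


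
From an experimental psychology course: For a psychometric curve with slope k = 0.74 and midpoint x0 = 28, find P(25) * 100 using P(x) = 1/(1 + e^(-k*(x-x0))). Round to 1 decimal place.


P(x) = 1/(1 + e^(-0.74*(25 - 28)))
Exponent = -0.74 * -3 = 2.22
e^(2.22) = 9.207331
P = 1/(1 + 9.207331) = 0.097969
Percentage = 9.8


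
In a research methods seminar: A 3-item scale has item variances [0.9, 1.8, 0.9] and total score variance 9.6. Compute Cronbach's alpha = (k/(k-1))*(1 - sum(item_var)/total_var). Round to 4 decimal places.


alpha = (k/(k-1)) * (1 - sum(s_i^2)/s_total^2)
sum(item variances) = 3.6
k/(k-1) = 3/2 = 1.5
1 - 3.6/9.6 = 1 - 0.375 = 0.625
alpha = 1.5 * 0.625
= 0.9375


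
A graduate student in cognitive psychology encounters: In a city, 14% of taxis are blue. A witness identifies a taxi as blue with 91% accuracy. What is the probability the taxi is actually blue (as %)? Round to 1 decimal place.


P(blue | says blue) = P(says blue | blue)*P(blue) / [P(says blue | blue)*P(blue) + P(says blue | not blue)*P(not blue)]
Numerator = 0.91 * 0.14 = 0.1274
False identification = 0.09 * 0.86 = 0.0774
P = 0.1274 / (0.1274 + 0.0774)
= 0.1274 / 0.2048
As percentage = 62.2


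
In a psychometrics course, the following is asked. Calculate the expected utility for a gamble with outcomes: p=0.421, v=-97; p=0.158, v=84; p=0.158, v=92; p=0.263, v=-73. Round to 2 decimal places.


EU = sum(p_i * v_i)
0.421 * -97 = -40.837
0.158 * 84 = 13.272
0.158 * 92 = 14.536
0.263 * -73 = -19.199
EU = -40.837 + 13.272 + 14.536 + -19.199
= -32.23


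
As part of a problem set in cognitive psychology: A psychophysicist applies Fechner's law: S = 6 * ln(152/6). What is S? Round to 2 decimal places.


S = 6 * ln(152/6)
I/I0 = 25.333333
ln(25.333333) = 3.2321
S = 6 * 3.2321
= 19.39


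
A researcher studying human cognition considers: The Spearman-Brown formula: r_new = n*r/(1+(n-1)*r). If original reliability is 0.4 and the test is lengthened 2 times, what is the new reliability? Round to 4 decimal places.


r_new = n*r / (1 + (n-1)*r)
Numerator = 2 * 0.4 = 0.8
Denominator = 1 + 1 * 0.4 = 1.4
r_new = 0.8 / 1.4
= 0.5714
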